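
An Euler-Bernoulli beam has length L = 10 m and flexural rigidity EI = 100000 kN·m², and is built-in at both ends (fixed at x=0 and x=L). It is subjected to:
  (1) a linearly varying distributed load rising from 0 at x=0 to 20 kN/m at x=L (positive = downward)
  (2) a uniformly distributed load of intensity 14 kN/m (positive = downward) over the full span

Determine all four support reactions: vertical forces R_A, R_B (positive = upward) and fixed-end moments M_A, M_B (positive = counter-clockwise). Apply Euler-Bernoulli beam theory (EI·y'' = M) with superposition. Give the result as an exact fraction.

R_A = 100 kN, M_A = 550/3 kN·m, R_B = 140 kN, M_B = -650/3 kN·m

Load 1 — triangular load w₀=20 kN/m (0→w₀ over full span):
  R_A = 3w₀L/20 = 3·20·10/20 = 30 kN
  M_A = w₀L²/30 = 20·10²/30 = 200/3 kN·m
  R_B = 7w₀L/20 = 7·20·10/20 = 70 kN
  M_B = -w₀L²/20 = -20·10²/20 = -100 kN·m
Load 2 — uniform load w=14 kN/m over full span:
  R_A = wL/2 = 14·10/2 = 70 kN
  M_A = wL²/12 = 14·10²/12 = 350/3 kN·m
  R_B = wL/2 = 14·10/2 = 70 kN
  M_B = -wL²/12 = -14·10²/12 = -350/3 kN·m
Superposition: R_A = 100 kN, M_A = 550/3 kN·m, R_B = 140 kN, M_B = -650/3 kN·m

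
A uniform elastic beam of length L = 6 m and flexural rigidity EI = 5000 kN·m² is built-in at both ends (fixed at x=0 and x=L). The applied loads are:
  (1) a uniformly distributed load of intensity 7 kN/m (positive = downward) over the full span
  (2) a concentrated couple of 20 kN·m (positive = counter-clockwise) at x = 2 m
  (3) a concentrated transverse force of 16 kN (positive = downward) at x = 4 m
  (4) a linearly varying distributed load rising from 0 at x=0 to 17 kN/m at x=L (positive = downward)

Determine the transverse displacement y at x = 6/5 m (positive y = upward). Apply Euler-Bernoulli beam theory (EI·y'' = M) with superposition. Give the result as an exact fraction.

y(6/5) = -132788/29296875 m

Load 1 — uniform load w=7 kN/m over full span:
  y_1 = -wx²(L-x)²/(24EI) = -7·(6/5)²·(6-(6/5))²/(24·5000) = -756/390625 m
Load 2 — applied couple M₀=20 kN·m at a=2 m (b=L-a=4):
  y_2 = (R_Ax³/6 - M_Ax²/2)/EI  [x≤a] with R_A=40/9, M_A=0 = ((40/9)·(6/5)³/6 - 0·(6/5)²/2)/5000 = 4/15625 m
Load 3 — point force P=16 kN at a=4 m (b=L-a=2):
  y_3 = -Pb²x²(3aL-(3a+b)x)/(6L³EI)  [x≤a] = -16·2²·(6/5)²·(3·4·6-(3·4+2)·(6/5))/(6·6³·5000) = -184/234375 m
Load 4 — triangular load w₀=17 kN/m (0→w₀ over full span):
  y_4 = -w₀x²(L-x)²(x+2L)/(120LEI) = -17·(6/5)²·(6-(6/5))²·((6/5)+2·6)/(120·6·5000) = -20196/9765625 m
Superposition: y = Σ y_i = -132788/29296875 m ≈ -0.004532 m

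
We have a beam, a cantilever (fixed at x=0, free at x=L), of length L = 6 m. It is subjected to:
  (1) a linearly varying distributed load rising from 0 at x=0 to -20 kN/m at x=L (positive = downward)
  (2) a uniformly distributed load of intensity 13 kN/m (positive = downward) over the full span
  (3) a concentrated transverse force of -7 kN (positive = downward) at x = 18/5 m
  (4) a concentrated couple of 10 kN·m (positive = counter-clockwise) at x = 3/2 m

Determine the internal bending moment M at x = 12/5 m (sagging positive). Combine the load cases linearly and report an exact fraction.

Load 1 — triangular load w₀=-20 kN/m (0→w₀ over full span):
  M_1 = w₀Lx/2 - w₀L²/3 - w₀x³/(6L) = (-20)·6·(12/5)/2 - (-20)·6²/3 - (-20)·(12/5)³/(6·6) = 2592/25 kN·m
Load 2 — uniform load w=13 kN/m over full span:
  M_2 = -w(L-x)²/2 = -13·(6-(12/5))²/2 = -2106/25 kN·m
Load 3 — point force P=-7 kN at a=18/5 m (b=L-a=12/5):
  M_3 = -P(a-x)  [x≤a] = -(-7)·((18/5)-(12/5)) = 42/5 kN·m
Load 4 — applied couple M₀=10 kN·m at a=3/2 m (b=L-a=9/2):
  M_4 = 0  [x>a] = 0 kN·m
Superposition: M = Σ M_i = 696/25 kN·m ≈ 27.840000 kN·m

M(12/5) = 696/25 kN·m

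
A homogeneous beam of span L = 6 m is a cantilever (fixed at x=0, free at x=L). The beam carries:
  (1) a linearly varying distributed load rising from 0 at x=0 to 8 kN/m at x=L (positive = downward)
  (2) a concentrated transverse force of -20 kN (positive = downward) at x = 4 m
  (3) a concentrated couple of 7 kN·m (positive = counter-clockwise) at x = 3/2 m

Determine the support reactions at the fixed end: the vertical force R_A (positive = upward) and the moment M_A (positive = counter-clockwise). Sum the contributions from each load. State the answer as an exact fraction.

R_A = 4 kN, M_A = 9 kN·m

Load 1 — triangular load w₀=8 kN/m (0→w₀ over full span):
  R_A = w₀L/2 = 8·6/2 = 24 kN
  M_A = w₀L²/3 = 8·6²/3 = 96 kN·m
Load 2 — point force P=-20 kN at a=4 m (b=L-a=2):
  R_A = P = (-20) = -20 kN
  M_A = Pa = (-20)·4 = -80 kN·m
Load 3 — applied couple M₀=7 kN·m at a=3/2 m (b=L-a=9/2):
  R_A = 0 kN
  M_A = -M₀ = -7 kN·m
Superposition: R_A = 4 kN, M_A = 9 kN·m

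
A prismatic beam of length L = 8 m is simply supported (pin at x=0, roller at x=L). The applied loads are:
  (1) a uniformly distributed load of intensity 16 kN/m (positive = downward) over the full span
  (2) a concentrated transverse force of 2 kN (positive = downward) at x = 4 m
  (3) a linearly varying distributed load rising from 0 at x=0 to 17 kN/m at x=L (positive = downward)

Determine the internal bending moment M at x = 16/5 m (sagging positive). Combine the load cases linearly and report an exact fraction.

Load 1 — uniform load w=16 kN/m over full span:
  M_1 = wx(L-x)/2 = 16·(16/5)·(8-(16/5))/2 = 3072/25 kN·m
Load 2 — point force P=2 kN at a=4 m (b=L-a=4):
  M_2 = Pbx/L  [x≤a] = 2·4·(16/5)/8 = 16/5 kN·m
Load 3 — triangular load w₀=17 kN/m (0→w₀ over full span):
  M_3 = w₀Lx/6 - w₀x³/(6L) = 17·8·(16/5)/6 - 17·(16/5)³/(6·8) = 7616/125 kN·m
Superposition: M = Σ M_i = 23376/125 kN·m ≈ 187.008000 kN·m

M(16/5) = 23376/125 kN·m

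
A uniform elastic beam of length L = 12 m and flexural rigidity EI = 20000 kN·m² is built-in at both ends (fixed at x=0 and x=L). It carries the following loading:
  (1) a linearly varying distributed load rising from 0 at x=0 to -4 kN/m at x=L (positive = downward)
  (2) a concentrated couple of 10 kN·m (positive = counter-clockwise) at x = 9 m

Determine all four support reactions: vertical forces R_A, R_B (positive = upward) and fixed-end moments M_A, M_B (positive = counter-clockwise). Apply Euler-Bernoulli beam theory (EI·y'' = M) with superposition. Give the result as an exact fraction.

R_A = -501/80 kN, M_A = -643/40 kN·m, R_B = -1419/80 kN, M_B = 1077/40 kN·m

Load 1 — triangular load w₀=-4 kN/m (0→w₀ over full span):
  R_A = 3w₀L/20 = 3·(-4)·12/20 = -36/5 kN
  M_A = w₀L²/30 = (-4)·12²/30 = -96/5 kN·m
  R_B = 7w₀L/20 = 7·(-4)·12/20 = -84/5 kN
  M_B = -w₀L²/20 = -(-4)·12²/20 = 144/5 kN·m
Load 2 — applied couple M₀=10 kN·m at a=9 m (b=L-a=3):
  R_A = 6M₀ab/L³ = 6·10·9·3/12³ = 15/16 kN
  M_A = M₀b(2a-b)/L² = 10·3·(2·9-3)/12² = 25/8 kN·m
  R_B = -6M₀ab/L³ = -6·10·9·3/12³ = -15/16 kN
  M_B = M₀a(2b-a)/L² = 10·9·(2·3-9)/12² = -15/8 kN·m
Superposition: R_A = -501/80 kN, M_A = -643/40 kN·m, R_B = -1419/80 kN, M_B = 1077/40 kN·m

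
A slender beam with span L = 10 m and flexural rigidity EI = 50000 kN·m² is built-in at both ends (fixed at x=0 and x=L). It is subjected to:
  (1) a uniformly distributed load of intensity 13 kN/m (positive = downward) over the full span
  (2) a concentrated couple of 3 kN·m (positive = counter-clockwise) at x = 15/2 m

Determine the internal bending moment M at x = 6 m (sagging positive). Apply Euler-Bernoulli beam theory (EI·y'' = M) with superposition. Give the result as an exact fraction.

Load 1 — uniform load w=13 kN/m over full span:
  M_1 = wLx/2 - wL²/12 - wx²/2 = 13·10·6/2 - 13·10²/12 - 13·6²/2 = 143/3 kN·m
Load 2 — applied couple M₀=3 kN·m at a=15/2 m (b=L-a=5/2):
  M_2 = R_Ax - M_A  [x≤a] with R_A=27/80, M_A=15/16 = (27/80)·6 - (15/16) = 87/80 kN·m
Superposition: M = Σ M_i = 11701/240 kN·m ≈ 48.754167 kN·m

M(6) = 11701/240 kN·m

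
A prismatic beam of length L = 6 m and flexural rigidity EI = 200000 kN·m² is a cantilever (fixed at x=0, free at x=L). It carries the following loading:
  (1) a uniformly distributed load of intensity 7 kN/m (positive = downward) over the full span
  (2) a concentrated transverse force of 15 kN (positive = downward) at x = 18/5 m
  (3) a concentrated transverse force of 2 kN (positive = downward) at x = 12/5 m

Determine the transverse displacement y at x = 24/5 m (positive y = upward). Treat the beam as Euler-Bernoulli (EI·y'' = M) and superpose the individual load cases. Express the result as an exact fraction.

Load 1 — uniform load w=7 kN/m over full span:
  y_1 = -wx²(x²-4Lx+6L²)/(24EI) = -7·(24/5)²·((24/5)²-4·6·(24/5)+6·6²)/(24·200000) = -8127/1953125 m
Load 2 — point force P=15 kN at a=18/5 m (b=L-a=12/5):
  y_2 = -Pa²(3x-a)/(6EI)  [x>a] = -15·(18/5)²·(3·(24/5)-(18/5))/(6·200000) = -2187/1250000 m
Load 3 — point force P=2 kN at a=12/5 m (b=L-a=18/5):
  y_3 = -Pa²(3x-a)/(6EI)  [x>a] = -2·(12/5)²·(3·(24/5)-(12/5))/(6·200000) = -9/78125 m
Superposition: y = Σ y_i = -188307/31250000 m ≈ -0.006026 m

y(24/5) = -188307/31250000 m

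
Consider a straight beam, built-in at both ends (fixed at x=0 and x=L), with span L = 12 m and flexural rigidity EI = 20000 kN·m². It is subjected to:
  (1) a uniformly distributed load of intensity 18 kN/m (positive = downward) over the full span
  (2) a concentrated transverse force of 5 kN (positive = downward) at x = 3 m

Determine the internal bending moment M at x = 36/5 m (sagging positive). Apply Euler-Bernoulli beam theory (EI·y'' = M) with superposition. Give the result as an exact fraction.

M(36/5) = 38391/400 kN·m

Load 1 — uniform load w=18 kN/m over full span:
  M_1 = wLx/2 - wL²/12 - wx²/2 = 18·12·(36/5)/2 - 18·12²/12 - 18·(36/5)²/2 = 2376/25 kN·m
Load 2 — point force P=5 kN at a=3 m (b=L-a=9):
  M_2 = Pa²(a+3b)(L-x)/L³ - Pa²b/L²  [x>a] = 5·3²·(3+3·9)·(12-(36/5))/12³ - 5·3²·9/12² = 15/16 kN·m
Superposition: M = Σ M_i = 38391/400 kN·m ≈ 95.977500 kN·m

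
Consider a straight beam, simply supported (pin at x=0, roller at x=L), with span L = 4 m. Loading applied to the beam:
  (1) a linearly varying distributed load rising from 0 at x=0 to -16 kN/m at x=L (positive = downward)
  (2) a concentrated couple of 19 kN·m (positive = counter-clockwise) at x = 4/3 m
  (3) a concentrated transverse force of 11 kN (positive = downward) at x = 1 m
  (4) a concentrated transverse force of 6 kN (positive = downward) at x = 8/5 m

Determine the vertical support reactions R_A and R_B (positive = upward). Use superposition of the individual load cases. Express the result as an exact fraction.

Load 1 — triangular load w₀=-16 kN/m (0→w₀ over full span):
  R_A = w₀L/6 = (-16)·4/6 = -32/3 kN
  R_B = w₀L/3 = (-16)·4/3 = -64/3 kN
Load 2 — applied couple M₀=19 kN·m at a=4/3 m (b=L-a=8/3):
  R_A = M₀/L = 19/4 kN
  R_B = -M₀/L = -19/4 kN
Load 3 — point force P=11 kN at a=1 m (b=L-a=3):
  R_A = Pb/L = 11·3/4 = 33/4 kN
  R_B = Pa/L = 11·1/4 = 11/4 kN
Load 4 — point force P=6 kN at a=8/5 m (b=L-a=12/5):
  R_A = Pb/L = 6·(12/5)/4 = 18/5 kN
  R_B = Pa/L = 6·(8/5)/4 = 12/5 kN
Superposition: R_A = 89/15 kN, R_B = -314/15 kN

R_A = 89/15 kN, R_B = -314/15 kN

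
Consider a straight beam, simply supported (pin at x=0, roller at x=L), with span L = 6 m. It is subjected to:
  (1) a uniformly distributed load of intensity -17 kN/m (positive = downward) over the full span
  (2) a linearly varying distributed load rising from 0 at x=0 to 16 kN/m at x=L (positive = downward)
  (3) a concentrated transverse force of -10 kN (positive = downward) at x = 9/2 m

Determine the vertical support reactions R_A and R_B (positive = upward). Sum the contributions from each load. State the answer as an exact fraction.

Load 1 — uniform load w=-17 kN/m over full span:
  R_A = wL/2 = (-17)·6/2 = -51 kN
  R_B = wL/2 = (-17)·6/2 = -51 kN
Load 2 — triangular load w₀=16 kN/m (0→w₀ over full span):
  R_A = w₀L/6 = 16·6/6 = 16 kN
  R_B = w₀L/3 = 16·6/3 = 32 kN
Load 3 — point force P=-10 kN at a=9/2 m (b=L-a=3/2):
  R_A = Pb/L = (-10)·(3/2)/6 = -5/2 kN
  R_B = Pa/L = (-10)·(9/2)/6 = -15/2 kN
Superposition: R_A = -75/2 kN, R_B = -53/2 kN

R_A = -75/2 kN, R_B = -53/2 kN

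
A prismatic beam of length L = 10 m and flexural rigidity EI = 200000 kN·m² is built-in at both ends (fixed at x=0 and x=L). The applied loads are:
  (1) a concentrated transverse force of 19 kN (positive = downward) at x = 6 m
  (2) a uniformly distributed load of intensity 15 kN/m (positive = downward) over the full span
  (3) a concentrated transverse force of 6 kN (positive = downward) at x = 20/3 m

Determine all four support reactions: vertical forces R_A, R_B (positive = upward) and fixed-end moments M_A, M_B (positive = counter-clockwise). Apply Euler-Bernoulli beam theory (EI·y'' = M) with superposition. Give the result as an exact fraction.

Load 1 — point force P=19 kN at a=6 m (b=L-a=4):
  R_A = Pb²(3a+b)/L³ = 19·4²·(3·6+4)/10³ = 836/125 kN
  M_A = Pab²/L² = 19·6·4²/10² = 456/25 kN·m
  R_B = Pa²(a+3b)/L³ = 19·6²·(6+3·4)/10³ = 1539/125 kN
  M_B = -Pa²b/L² = -19·6²·4/10² = -684/25 kN·m
Load 2 — uniform load w=15 kN/m over full span:
  R_A = wL/2 = 15·10/2 = 75 kN
  M_A = wL²/12 = 15·10²/12 = 125 kN·m
  R_B = wL/2 = 15·10/2 = 75 kN
  M_B = -wL²/12 = -15·10²/12 = -125 kN·m
Load 3 — point force P=6 kN at a=20/3 m (b=L-a=10/3):
  R_A = Pb²(3a+b)/L³ = 6·(10/3)²·(3·(20/3)+(10/3))/10³ = 14/9 kN
  M_A = Pab²/L² = 6·(20/3)·(10/3)²/10² = 40/9 kN·m
  R_B = Pa²(a+3b)/L³ = 6·(20/3)²·((20/3)+3·(10/3))/10³ = 40/9 kN
  M_B = -Pa²b/L² = -6·(20/3)²·(10/3)/10² = -80/9 kN·m
Superposition: R_A = 93649/1125 kN, M_A = 33229/225 kN·m, R_B = 103226/1125 kN, M_B = -36281/225 kN·m

R_A = 93649/1125 kN, M_A = 33229/225 kN·m, R_B = 103226/1125 kN, M_B = -36281/225 kN·m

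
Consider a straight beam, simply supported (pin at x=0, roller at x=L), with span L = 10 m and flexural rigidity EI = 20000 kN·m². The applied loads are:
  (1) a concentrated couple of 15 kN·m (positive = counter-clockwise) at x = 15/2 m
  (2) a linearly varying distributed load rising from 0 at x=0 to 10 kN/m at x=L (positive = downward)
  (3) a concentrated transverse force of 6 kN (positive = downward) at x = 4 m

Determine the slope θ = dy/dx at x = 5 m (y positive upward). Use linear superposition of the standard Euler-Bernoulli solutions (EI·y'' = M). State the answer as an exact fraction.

Load 1 — applied couple M₀=15 kN·m at a=15/2 m (b=L-a=5/2):
  θ_1 = (M₀x²/(2L)+C₁)/EI  [x≤a] with C₁=M₀(3b²-L²)/(6L)=-325/16 = (15·5²/(2·10)+(-325/16))/20000 = -1/12800 rad
Load 2 — triangular load w₀=10 kN/m (0→w₀ over full span):
  θ_2 = -w₀(7L⁴-30L²x²+15x⁴)/(360LEI) = -10·(7·10⁴-30·10²·5²+15·5⁴)/(360·10·20000) = -7/11520 rad
Load 3 — point force P=6 kN at a=4 m (b=L-a=6):
  θ_3 = -Pa(2L²-6Lx+3x²+a²)/(6LEI)  [x>a] = -6·4·(2·10²-6·10·5+3·5²+4²)/(6·10·20000) = 9/50000 rad
Superposition: θ = Σ θ_i = -7283/14400000 rad ≈ -0.000506 rad

θ(5) = -7283/14400000 rad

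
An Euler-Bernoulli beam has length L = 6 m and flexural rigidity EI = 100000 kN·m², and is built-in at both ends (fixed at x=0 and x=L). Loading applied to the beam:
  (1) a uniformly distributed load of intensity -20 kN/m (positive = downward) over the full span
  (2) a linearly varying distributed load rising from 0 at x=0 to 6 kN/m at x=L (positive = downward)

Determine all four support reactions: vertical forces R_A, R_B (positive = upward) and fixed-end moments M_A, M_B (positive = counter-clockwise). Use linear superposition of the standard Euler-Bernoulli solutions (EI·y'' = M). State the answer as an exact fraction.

R_A = -273/5 kN, M_A = -264/5 kN·m, R_B = -237/5 kN, M_B = 246/5 kN·m

Load 1 — uniform load w=-20 kN/m over full span:
  R_A = wL/2 = (-20)·6/2 = -60 kN
  M_A = wL²/12 = (-20)·6²/12 = -60 kN·m
  R_B = wL/2 = (-20)·6/2 = -60 kN
  M_B = -wL²/12 = -(-20)·6²/12 = 60 kN·m
Load 2 — triangular load w₀=6 kN/m (0→w₀ over full span):
  R_A = 3w₀L/20 = 3·6·6/20 = 27/5 kN
  M_A = w₀L²/30 = 6·6²/30 = 36/5 kN·m
  R_B = 7w₀L/20 = 7·6·6/20 = 63/5 kN
  M_B = -w₀L²/20 = -6·6²/20 = -54/5 kN·m
Superposition: R_A = -273/5 kN, M_A = -264/5 kN·m, R_B = -237/5 kN, M_B = 246/5 kN·m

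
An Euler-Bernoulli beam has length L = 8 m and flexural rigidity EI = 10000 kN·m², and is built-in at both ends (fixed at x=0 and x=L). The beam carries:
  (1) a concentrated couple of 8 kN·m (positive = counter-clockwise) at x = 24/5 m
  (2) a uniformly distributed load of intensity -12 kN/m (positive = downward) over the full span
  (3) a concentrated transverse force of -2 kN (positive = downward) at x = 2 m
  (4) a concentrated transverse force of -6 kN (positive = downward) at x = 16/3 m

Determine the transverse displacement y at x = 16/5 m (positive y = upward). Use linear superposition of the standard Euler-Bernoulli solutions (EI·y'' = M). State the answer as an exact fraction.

y(16/5) = 1321639/105468750 m

Load 1 — applied couple M₀=8 kN·m at a=24/5 m (b=L-a=16/5):
  y_1 = (R_Ax³/6 - M_Ax²/2)/EI  [x≤a] with R_A=36/25, M_A=64/25 = ((36/25)·(16/5)³/6 - (64/25)·(16/5)²/2)/10000 = -1024/1953125 m
Load 2 — uniform load w=-12 kN/m over full span:
  y_2 = -wx²(L-x)²/(24EI) = -(-12)·(16/5)²·(8-(16/5))²/(24·10000) = 4608/390625 m
Load 3 — point force P=-2 kN at a=2 m (b=L-a=6):
  y_3 = -Pa²(L-x)²(3bL-(3b+a)(L-x))/(6L³EI)  [x>a] = -(-2)·2²·(8-(16/5))²·(3·6·8-(3·6+2)·(8-(16/5)))/(6·8³·10000) = 9/31250 m
Load 4 — point force P=-6 kN at a=16/3 m (b=L-a=8/3):
  y_4 = -Pb²x²(3aL-(3a+b)x)/(6L³EI)  [x≤a] = -(-6)·(8/3)²·(16/5)²·(3·(16/3)·8-(3·(16/3)+(8/3))·(16/5))/(6·8³·10000) = 2048/2109375 m
Superposition: y = Σ y_i = 1321639/105468750 m ≈ 0.012531 m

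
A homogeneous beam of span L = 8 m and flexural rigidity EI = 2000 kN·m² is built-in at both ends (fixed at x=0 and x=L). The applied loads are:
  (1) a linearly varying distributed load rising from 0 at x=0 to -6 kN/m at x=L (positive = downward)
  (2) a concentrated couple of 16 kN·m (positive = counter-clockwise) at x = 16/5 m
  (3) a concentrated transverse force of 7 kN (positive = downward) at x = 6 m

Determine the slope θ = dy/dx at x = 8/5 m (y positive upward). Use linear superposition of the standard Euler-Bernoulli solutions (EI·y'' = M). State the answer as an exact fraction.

Load 1 — triangular load w₀=-6 kN/m (0→w₀ over full span):
  θ_1 = -w₀(2x(L-x)(L-2x)(x+2L)+x²(L-x)²)/(120LEI) = -(-6)·(2·(8/5)·(8-(8/5))·(8-2·(8/5))·((8/5)+2·8)+(8/5)²·(8-(8/5))²)/(120·8·2000) = 448/78125 rad
Load 2 — applied couple M₀=16 kN·m at a=16/5 m (b=L-a=24/5):
  θ_2 = (R_Ax²/2 - M_Ax)/EI  [x≤a] with R_A=72/25, M_A=48/25 = ((72/25)·(8/5)²/2 - (48/25)·(8/5))/2000 = 24/78125 rad
Load 3 — point force P=7 kN at a=6 m (b=L-a=2):
  θ_3 = -Pb²x(2aL-(3a+b)x)/(2L³EI)  [x≤a] = -7·2²·(8/5)·(2·6·8-(3·6+2)·(8/5))/(2·8³·2000) = -7/5000 rad
Superposition: θ = Σ θ_i = 2901/625000 rad ≈ 0.004642 rad

θ(8/5) = 2901/625000 rad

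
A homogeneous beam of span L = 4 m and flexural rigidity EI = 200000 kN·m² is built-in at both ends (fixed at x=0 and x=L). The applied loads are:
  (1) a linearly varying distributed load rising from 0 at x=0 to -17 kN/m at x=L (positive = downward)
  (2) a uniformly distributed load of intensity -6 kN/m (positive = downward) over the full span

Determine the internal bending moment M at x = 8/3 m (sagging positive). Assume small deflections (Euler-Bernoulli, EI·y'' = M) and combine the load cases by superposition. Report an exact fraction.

Load 1 — triangular load w₀=-17 kN/m (0→w₀ over full span):
  M_1 = 3w₀Lx/20 - w₀L²/30 - w₀x³/(6L) = 3·(-17)·4·(8/3)/20 - (-17)·4²/30 - (-17)·(8/3)³/(6·4) = -1904/405 kN·m
Load 2 — uniform load w=-6 kN/m over full span:
  M_2 = wLx/2 - wL²/12 - wx²/2 = (-6)·4·(8/3)/2 - (-6)·4²/12 - (-6)·(8/3)²/2 = -8/3 kN·m
Superposition: M = Σ M_i = -2984/405 kN·m ≈ -7.367901 kN·m

M(8/3) = -2984/405 kN·m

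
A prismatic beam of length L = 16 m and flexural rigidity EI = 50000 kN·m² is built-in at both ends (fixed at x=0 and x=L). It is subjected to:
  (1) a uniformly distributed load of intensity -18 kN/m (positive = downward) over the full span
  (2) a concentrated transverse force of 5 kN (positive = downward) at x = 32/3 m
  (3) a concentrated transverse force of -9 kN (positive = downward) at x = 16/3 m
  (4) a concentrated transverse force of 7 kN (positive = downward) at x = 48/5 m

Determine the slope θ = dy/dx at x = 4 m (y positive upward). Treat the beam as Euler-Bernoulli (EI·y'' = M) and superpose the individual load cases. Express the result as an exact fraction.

θ(4) = 26783/2343750 rad

Load 1 — uniform load w=-18 kN/m over full span:
  θ_1 = -wx(L-x)(L-2x)/(12EI) = -(-18)·4·(16-4)·(16-2·4)/(12·50000) = 36/3125 rad
Load 2 — point force P=5 kN at a=32/3 m (b=L-a=16/3):
  θ_2 = -Pb²x(2aL-(3a+b)x)/(2L³EI)  [x≤a] = -5·(16/3)²·4·(2·(32/3)·16-(3·(32/3)+(16/3))·4)/(2·16³·50000) = -1/3750 rad
Load 3 — point force P=-9 kN at a=16/3 m (b=L-a=32/3):
  θ_3 = -Pb²x(2aL-(3a+b)x)/(2L³EI)  [x≤a] = -(-9)·(32/3)²·4·(2·(16/3)·16-(3·(16/3)+(32/3))·4)/(2·16³·50000) = 2/3125 rad
Load 4 — point force P=7 kN at a=48/5 m (b=L-a=32/5):
  θ_4 = -Pb²x(2aL-(3a+b)x)/(2L³EI)  [x≤a] = -7·(32/5)²·4·(2·(48/5)·16-(3·(48/5)+(32/5))·4)/(2·16³·50000) = -182/390625 rad
Superposition: θ = Σ θ_i = 26783/2343750 rad ≈ 0.011427 rad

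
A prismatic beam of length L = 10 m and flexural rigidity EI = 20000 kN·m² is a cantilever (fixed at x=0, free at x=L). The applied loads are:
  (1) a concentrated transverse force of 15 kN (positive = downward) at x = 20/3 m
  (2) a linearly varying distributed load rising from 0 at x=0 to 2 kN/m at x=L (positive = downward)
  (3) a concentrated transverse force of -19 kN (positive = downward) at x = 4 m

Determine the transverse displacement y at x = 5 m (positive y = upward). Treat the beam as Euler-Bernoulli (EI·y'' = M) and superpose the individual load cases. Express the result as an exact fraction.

y(5) = -8083/160000 m

Load 1 — point force P=15 kN at a=20/3 m (b=L-a=10/3):
  y_1 = -Px²(3a-x)/(6EI)  [x≤a] = -15·5²·(3·(20/3)-5)/(6·20000) = -3/64 m
Load 2 — triangular load w₀=2 kN/m (0→w₀ over full span):
  y_2 = (w₀Lx³/12-w₀L²x²/6-w₀x⁵/(120L))/EI = (2·10·5³/12-2·10²·5²/6-2·5⁵/(120·10))/20000 = -121/3840 m
Load 3 — point force P=-19 kN at a=4 m (b=L-a=6):
  y_3 = -Pa²(3x-a)/(6EI)  [x>a] = -(-19)·4²·(3·5-4)/(6·20000) = 209/7500 m
Superposition: y = Σ y_i = -8083/160000 m ≈ -0.050519 m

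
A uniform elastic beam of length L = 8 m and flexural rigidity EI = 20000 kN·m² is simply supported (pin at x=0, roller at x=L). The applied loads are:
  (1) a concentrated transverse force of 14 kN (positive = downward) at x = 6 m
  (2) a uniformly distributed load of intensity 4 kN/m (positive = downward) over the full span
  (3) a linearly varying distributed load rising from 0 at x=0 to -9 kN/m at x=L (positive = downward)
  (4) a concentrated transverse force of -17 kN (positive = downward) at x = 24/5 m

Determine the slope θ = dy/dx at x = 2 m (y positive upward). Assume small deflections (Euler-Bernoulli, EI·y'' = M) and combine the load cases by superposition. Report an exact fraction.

θ(2) = 40517/30000000 rad

Load 1 — point force P=14 kN at a=6 m (b=L-a=2):
  θ_1 = -Pb(L²-b²-3x²)/(6LEI)  [x≤a] = -14·2·(8²-2²-3·2²)/(6·8·20000) = -7/5000 rad
Load 2 — uniform load w=4 kN/m over full span:
  θ_2 = -w(L³-6Lx²+4x³)/(24EI) = -4·(8³-6·8·2²+4·2³)/(24·20000) = -11/3750 rad
Load 3 — triangular load w₀=-9 kN/m (0→w₀ over full span):
  θ_3 = -w₀(7L⁴-30L²x²+15x⁴)/(360LEI) = -(-9)·(7·8⁴-30·8²·2²+15·2⁴)/(360·8·20000) = 1327/400000 rad
Load 4 — point force P=-17 kN at a=24/5 m (b=L-a=16/5):
  θ_4 = -Pb(L²-b²-3x²)/(6LEI)  [x≤a] = -(-17)·(16/5)·(8²-(16/5)²-3·2²)/(6·8·20000) = 1479/625000 rad
Superposition: θ = Σ θ_i = 40517/30000000 rad ≈ 0.001351 rad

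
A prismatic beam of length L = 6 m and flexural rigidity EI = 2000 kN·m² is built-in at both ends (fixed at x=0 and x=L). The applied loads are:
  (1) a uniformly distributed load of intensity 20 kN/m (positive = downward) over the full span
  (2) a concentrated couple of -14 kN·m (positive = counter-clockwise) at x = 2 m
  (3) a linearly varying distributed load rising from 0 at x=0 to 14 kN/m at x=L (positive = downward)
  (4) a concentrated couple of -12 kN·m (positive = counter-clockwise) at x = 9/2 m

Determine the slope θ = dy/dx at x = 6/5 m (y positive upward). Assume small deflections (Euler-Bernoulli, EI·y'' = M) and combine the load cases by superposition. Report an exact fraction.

Load 1 — uniform load w=20 kN/m over full span:
  θ_1 = -wx(L-x)(L-2x)/(12EI) = -20·(6/5)·(6-(6/5))·(6-2·(6/5))/(12·2000) = -54/3125 rad
Load 2 — applied couple M₀=-14 kN·m at a=2 m (b=L-a=4):
  θ_2 = (R_Ax²/2 - M_Ax)/EI  [x≤a] with R_A=-28/9, M_A=0 = ((-28/9)·(6/5)²/2 - 0·(6/5))/2000 = -7/6250 rad
Load 3 — triangular load w₀=14 kN/m (0→w₀ over full span):
  θ_3 = -w₀(2x(L-x)(L-2x)(x+2L)+x²(L-x)²)/(120LEI) = -14·(2·(6/5)·(6-(6/5))·(6-2·(6/5))·((6/5)+2·6)+(6/5)²·(6-(6/5))²)/(120·6·2000) = -441/78125 rad
Load 4 — applied couple M₀=-12 kN·m at a=9/2 m (b=L-a=3/2):
  θ_4 = (R_Ax²/2 - M_Ax)/EI  [x≤a] with R_A=-9/4, M_A=-15/4 = ((-9/4)·(6/5)²/2 - (-15/4)·(6/5))/2000 = 9/6250 rad
Superposition: θ = Σ θ_i = -1766/78125 rad ≈ -0.022605 rad

θ(6/5) = -1766/78125 rad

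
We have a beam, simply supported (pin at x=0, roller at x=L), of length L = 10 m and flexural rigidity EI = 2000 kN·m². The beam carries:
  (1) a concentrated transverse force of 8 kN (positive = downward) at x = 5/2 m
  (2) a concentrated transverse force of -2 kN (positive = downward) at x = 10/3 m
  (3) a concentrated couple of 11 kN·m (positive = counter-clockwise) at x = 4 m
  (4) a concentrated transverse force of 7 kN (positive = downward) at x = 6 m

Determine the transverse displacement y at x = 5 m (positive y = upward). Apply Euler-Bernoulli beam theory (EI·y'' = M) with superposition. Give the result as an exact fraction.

Load 1 — point force P=8 kN at a=5/2 m (b=L-a=15/2):
  y_1 = -Pa(L-x)(2Lx-a²-x²)/(6LEI)  [x>a] = -8·(5/2)·(10-5)·(2·10·5-(5/2)²-5²)/(6·10·2000) = -11/192 m
Load 2 — point force P=-2 kN at a=10/3 m (b=L-a=20/3):
  y_2 = -Pa(L-x)(2Lx-a²-x²)/(6LEI)  [x>a] = -(-2)·(10/3)·(10-5)·(2·10·5-(10/3)²-5²)/(6·10·2000) = 23/1296 m
Load 3 — applied couple M₀=11 kN·m at a=4 m (b=L-a=6):
  y_3 = (M₀x³/(6L)-M₀(x-a)²/2+C₁x)/EI  [x>a] with C₁=M₀(3b²-L²)/(6L)=22/15 = (11·5³/(6·10)-11·(5-4)²/2+(22/15)·5)/2000 = 99/8000 m
Load 4 — point force P=7 kN at a=6 m (b=L-a=4):
  y_4 = -Pbx(L²-b²-x²)/(6LEI)  [x≤a] = -7·4·5·(10²-4²-5²)/(6·10·2000) = -413/6000 m
Superposition: y = Σ y_i = -6221/64800 m ≈ -0.096003 m

y(5) = -6221/64800 m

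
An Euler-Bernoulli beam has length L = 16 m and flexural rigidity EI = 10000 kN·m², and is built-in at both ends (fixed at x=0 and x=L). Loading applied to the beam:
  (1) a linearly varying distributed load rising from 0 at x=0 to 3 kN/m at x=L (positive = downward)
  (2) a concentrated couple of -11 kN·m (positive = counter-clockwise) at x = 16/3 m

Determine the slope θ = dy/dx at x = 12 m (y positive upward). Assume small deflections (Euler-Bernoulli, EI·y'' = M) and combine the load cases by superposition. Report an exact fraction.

θ(12) = 53/9375 rad

Load 1 — triangular load w₀=3 kN/m (0→w₀ over full span):
  θ_1 = -w₀(2x(L-x)(L-2x)(x+2L)+x²(L-x)²)/(120LEI) = -3·(2·12·(16-12)·(16-2·12)·(12+2·16)+12²·(16-12)²)/(120·16·10000) = 123/25000 rad
Load 2 — applied couple M₀=-11 kN·m at a=16/3 m (b=L-a=32/3):
  θ_2 = (R_Ax²/2 - M_Ax - M₀(x-a))/EI  [x>a] with R_A=-11/12, M_A=0 = ((-11/12)·12²/2 - 0·12 - (-11)·(12-(16/3)))/10000 = 11/15000 rad
Superposition: θ = Σ θ_i = 53/9375 rad ≈ 0.005653 rad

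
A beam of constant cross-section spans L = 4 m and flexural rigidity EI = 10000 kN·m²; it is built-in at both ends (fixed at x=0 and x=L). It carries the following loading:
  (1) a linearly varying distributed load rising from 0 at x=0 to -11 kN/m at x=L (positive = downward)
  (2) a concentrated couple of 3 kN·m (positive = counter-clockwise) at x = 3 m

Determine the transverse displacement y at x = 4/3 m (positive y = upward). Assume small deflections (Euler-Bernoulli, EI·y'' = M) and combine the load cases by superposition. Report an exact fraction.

y(4/3) = 16067/72900000 m

Load 1 — triangular load w₀=-11 kN/m (0→w₀ over full span):
  y_1 = -w₀x²(L-x)²(x+2L)/(120LEI) = -(-11)·(4/3)²·(4-(4/3))²·((4/3)+2·4)/(120·4·10000) = 616/2278125 m
Load 2 — applied couple M₀=3 kN·m at a=3 m (b=L-a=1):
  y_2 = (R_Ax³/6 - M_Ax²/2)/EI  [x≤a] with R_A=27/32, M_A=15/16 = ((27/32)·(4/3)³/6 - (15/16)·(4/3)²/2)/10000 = -1/20000 m
Superposition: y = Σ y_i = 16067/72900000 m ≈ 0.000220 m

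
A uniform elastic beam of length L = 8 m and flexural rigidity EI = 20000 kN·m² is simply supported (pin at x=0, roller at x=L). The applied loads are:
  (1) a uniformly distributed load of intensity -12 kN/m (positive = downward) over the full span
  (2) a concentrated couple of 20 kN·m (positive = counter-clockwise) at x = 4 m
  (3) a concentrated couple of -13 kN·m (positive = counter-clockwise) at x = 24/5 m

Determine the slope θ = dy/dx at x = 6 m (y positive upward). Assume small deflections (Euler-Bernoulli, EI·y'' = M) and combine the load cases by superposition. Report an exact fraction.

θ(6) = -54691/6000000 rad

Load 1 — uniform load w=-12 kN/m over full span:
  θ_1 = -w(L³-6Lx²+4x³)/(24EI) = -(-12)·(8³-6·8·6²+4·6³)/(24·20000) = -11/1250 rad
Load 2 — applied couple M₀=20 kN·m at a=4 m (b=L-a=4):
  θ_2 = (M₀x²/(2L)-M₀(x-a)+C₁)/EI  [x>a] with C₁=M₀(3b²-L²)/(6L)=-20/3 = (20·6²/(2·8)-20·(6-4)+(-20/3))/20000 = -1/12000 rad
Load 3 — applied couple M₀=-13 kN·m at a=24/5 m (b=L-a=16/5):
  θ_3 = (M₀x²/(2L)-M₀(x-a)+C₁)/EI  [x>a] with C₁=M₀(3b²-L²)/(6L)=676/75 = ((-13)·6²/(2·8)-(-13)·(6-(24/5))+(676/75))/20000 = -1391/6000000 rad
Superposition: θ = Σ θ_i = -54691/6000000 rad ≈ -0.009115 rad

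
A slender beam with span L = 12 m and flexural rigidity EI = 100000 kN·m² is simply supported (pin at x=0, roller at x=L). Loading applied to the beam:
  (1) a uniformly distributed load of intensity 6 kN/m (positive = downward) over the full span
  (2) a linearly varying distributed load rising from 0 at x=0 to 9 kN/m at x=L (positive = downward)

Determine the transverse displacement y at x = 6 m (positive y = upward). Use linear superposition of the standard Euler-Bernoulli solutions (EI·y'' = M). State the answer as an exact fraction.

y(6) = -567/20000 m

Load 1 — uniform load w=6 kN/m over full span:
  y_1 = -wx(L³-2Lx²+x³)/(24EI) = -6·6·(12³-2·12·6²+6³)/(24·100000) = -81/5000 m
Load 2 — triangular load w₀=9 kN/m (0→w₀ over full span):
  y_2 = -w₀x(7L⁴-10L²x²+3x⁴)/(360LEI) = -9·6·(7·12⁴-10·12²·6²+3·6⁴)/(360·12·100000) = -243/20000 m
Superposition: y = Σ y_i = -567/20000 m ≈ -0.028350 m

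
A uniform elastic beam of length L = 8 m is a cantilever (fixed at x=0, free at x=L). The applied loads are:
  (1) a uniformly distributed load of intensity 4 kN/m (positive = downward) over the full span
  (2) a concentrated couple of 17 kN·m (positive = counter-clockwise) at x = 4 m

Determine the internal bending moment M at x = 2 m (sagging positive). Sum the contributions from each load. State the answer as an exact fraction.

M(2) = -55 kN·m

Load 1 — uniform load w=4 kN/m over full span:
  M_1 = -w(L-x)²/2 = -4·(8-2)²/2 = -72 kN·m
Load 2 — applied couple M₀=17 kN·m at a=4 m (b=L-a=4):
  M_2 = M₀  [x≤a] = 17 = 17 kN·m
Superposition: M = Σ M_i = -55 kN·m ≈ -55.000000 kN·m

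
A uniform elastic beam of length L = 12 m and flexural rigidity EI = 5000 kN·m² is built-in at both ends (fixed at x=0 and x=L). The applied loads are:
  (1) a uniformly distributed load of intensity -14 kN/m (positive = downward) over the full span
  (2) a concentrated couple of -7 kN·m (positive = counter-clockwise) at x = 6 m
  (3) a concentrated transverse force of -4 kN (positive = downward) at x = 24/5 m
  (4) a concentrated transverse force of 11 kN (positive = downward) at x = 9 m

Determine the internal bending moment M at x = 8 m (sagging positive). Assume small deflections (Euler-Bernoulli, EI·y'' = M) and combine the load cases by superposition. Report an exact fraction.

M(8) = -95423/2000 kN·m

Load 1 — uniform load w=-14 kN/m over full span:
  M_1 = wLx/2 - wL²/12 - wx²/2 = (-14)·12·8/2 - (-14)·12²/12 - (-14)·8²/2 = -56 kN·m
Load 2 — applied couple M₀=-7 kN·m at a=6 m (b=L-a=6):
  M_2 = R_Ax - M_A - M₀  [x>a] with R_A=-7/8, M_A=-7/4 = (-7/8)·8 - (-7/4) - (-7) = 7/4 kN·m
Load 3 — point force P=-4 kN at a=24/5 m (b=L-a=36/5):
  M_3 = Pa²(a+3b)(L-x)/L³ - Pa²b/L²  [x>a] = (-4)·(24/5)²·((24/5)+3·(36/5))·(12-8)/12³ - (-4)·(24/5)²·(36/5)/12² = -128/125 kN·m
Load 4 — point force P=11 kN at a=9 m (b=L-a=3):
  M_4 = Pb²(3a+b)x/L³ - Pab²/L²  [x≤a] = 11·3²·(3·9+3)·8/12³ - 11·9·3²/12² = 121/16 kN·m
Superposition: M = Σ M_i = -95423/2000 kN·m ≈ -47.711500 kN·m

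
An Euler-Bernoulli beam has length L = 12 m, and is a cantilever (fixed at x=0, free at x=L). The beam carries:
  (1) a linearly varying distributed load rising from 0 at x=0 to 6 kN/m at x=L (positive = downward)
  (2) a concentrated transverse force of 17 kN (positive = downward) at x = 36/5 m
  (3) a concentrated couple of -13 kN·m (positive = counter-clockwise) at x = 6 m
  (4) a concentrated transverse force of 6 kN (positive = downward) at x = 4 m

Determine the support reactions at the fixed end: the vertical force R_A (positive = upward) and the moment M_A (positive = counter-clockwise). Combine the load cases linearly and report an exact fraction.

Load 1 — triangular load w₀=6 kN/m (0→w₀ over full span):
  R_A = w₀L/2 = 6·12/2 = 36 kN
  M_A = w₀L²/3 = 6·12²/3 = 288 kN·m
Load 2 — point force P=17 kN at a=36/5 m (b=L-a=24/5):
  R_A = P = 17 kN
  M_A = Pa = 17·(36/5) = 612/5 kN·m
Load 3 — applied couple M₀=-13 kN·m at a=6 m (b=L-a=6):
  R_A = 0 kN
  M_A = -M₀ = -(-13) = 13 kN·m
Load 4 — point force P=6 kN at a=4 m (b=L-a=8):
  R_A = P = 6 kN
  M_A = Pa = 6·4 = 24 kN·m
Superposition: R_A = 59 kN, M_A = 2237/5 kN·m

R_A = 59 kN, M_A = 2237/5 kN·m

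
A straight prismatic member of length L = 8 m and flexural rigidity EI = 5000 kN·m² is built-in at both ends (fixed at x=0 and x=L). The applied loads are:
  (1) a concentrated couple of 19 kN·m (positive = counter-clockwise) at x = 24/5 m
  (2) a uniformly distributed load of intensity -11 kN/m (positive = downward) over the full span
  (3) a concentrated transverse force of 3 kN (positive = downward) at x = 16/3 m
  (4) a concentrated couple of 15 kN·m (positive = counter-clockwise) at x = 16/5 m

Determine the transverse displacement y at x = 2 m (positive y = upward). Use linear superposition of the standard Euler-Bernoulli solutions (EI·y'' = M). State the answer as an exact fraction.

y(2) = 943/84375 m

Load 1 — applied couple M₀=19 kN·m at a=24/5 m (b=L-a=16/5):
  y_1 = (R_Ax³/6 - M_Ax²/2)/EI  [x≤a] with R_A=171/50, M_A=152/25 = ((171/50)·2³/6 - (152/25)·2²/2)/5000 = -19/12500 m
Load 2 — uniform load w=-11 kN/m over full span:
  y_2 = -wx²(L-x)²/(24EI) = -(-11)·2²·(8-2)²/(24·5000) = 33/2500 m
Load 3 — point force P=3 kN at a=16/3 m (b=L-a=8/3):
  y_3 = -Pb²x²(3aL-(3a+b)x)/(6L³EI)  [x≤a] = -3·(8/3)²·2²·(3·(16/3)·8-(3·(16/3)+(8/3))·2)/(6·8³·5000) = -17/33750 m
Load 4 — applied couple M₀=15 kN·m at a=16/5 m (b=L-a=24/5):
  y_4 = (R_Ax³/6 - M_Ax²/2)/EI  [x≤a] with R_A=27/10, M_A=9/5 = ((27/10)·2³/6 - (9/5)·2²/2)/5000 = 0 m
Superposition: y = Σ y_i = 943/84375 m ≈ 0.011176 m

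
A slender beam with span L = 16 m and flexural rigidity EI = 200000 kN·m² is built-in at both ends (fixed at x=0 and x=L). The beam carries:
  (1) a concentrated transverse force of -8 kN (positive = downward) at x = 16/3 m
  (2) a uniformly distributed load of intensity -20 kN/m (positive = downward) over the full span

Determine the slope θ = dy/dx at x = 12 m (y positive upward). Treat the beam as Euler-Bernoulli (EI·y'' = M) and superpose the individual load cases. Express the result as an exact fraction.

θ(12) = -31/9375 rad

Load 1 — point force P=-8 kN at a=16/3 m (b=L-a=32/3):
  θ_1 = Pa²(L-x)(2bL-(3b+a)(L-x))/(2L³EI)  [x>a] = (-8)·(16/3)²·(16-12)·(2·(32/3)·16-(3·(32/3)+(16/3))·(16-12))/(2·16³·200000) = -1/9375 rad
Load 2 — uniform load w=-20 kN/m over full span:
  θ_2 = -wx(L-x)(L-2x)/(12EI) = -(-20)·12·(16-12)·(16-2·12)/(12·200000) = -2/625 rad
Superposition: θ = Σ θ_i = -31/9375 rad ≈ -0.003307 rad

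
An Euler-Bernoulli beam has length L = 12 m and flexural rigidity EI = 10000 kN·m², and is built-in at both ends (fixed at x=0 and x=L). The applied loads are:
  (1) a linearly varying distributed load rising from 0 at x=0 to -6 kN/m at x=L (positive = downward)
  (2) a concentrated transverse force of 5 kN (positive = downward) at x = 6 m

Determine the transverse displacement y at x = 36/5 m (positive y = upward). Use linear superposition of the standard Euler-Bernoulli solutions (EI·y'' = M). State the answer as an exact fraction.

y(36/5) = 112257/9765625 m

Load 1 — triangular load w₀=-6 kN/m (0→w₀ over full span):
  y_1 = -w₀x²(L-x)²(x+2L)/(120LEI) = -(-6)·(36/5)²·(12-(36/5))²·((36/5)+2·12)/(120·12·10000) = 151632/9765625 m
Load 2 — point force P=5 kN at a=6 m (b=L-a=6):
  y_2 = -Pa²(L-x)²(3bL-(3b+a)(L-x))/(6L³EI)  [x>a] = -5·6²·(12-(36/5))²·(3·6·12-(3·6+6)·(12-(36/5)))/(6·12³·10000) = -63/15625 m
Superposition: y = Σ y_i = 112257/9765625 m ≈ 0.011495 m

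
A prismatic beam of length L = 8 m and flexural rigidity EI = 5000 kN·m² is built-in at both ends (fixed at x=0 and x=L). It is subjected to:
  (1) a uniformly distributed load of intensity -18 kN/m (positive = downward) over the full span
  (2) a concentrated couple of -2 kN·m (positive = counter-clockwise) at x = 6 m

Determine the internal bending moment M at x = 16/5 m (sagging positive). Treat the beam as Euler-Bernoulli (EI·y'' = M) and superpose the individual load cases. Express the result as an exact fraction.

M(16/5) = -8503/200 kN·m

Load 1 — uniform load w=-18 kN/m over full span:
  M_1 = wLx/2 - wL²/12 - wx²/2 = (-18)·8·(16/5)/2 - (-18)·8²/12 - (-18)·(16/5)²/2 = -1056/25 kN·m
Load 2 — applied couple M₀=-2 kN·m at a=6 m (b=L-a=2):
  M_2 = R_Ax - M_A  [x≤a] with R_A=-9/32, M_A=-5/8 = (-9/32)·(16/5) - (-5/8) = -11/40 kN·m
Superposition: M = Σ M_i = -8503/200 kN·m ≈ -42.515000 kN·m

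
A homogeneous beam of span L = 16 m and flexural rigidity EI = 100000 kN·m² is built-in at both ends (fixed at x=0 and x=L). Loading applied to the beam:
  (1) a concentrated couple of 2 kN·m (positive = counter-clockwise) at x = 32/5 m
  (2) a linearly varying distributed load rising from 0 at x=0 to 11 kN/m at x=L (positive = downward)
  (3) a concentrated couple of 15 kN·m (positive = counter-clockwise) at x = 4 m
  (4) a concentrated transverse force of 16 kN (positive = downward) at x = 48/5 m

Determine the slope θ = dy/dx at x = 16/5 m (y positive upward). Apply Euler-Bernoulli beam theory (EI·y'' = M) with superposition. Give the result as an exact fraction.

θ(16/5) = -238433/117187500 rad

Load 1 — applied couple M₀=2 kN·m at a=32/5 m (b=L-a=48/5):
  θ_1 = (R_Ax²/2 - M_Ax)/EI  [x≤a] with R_A=9/50, M_A=6/25 = ((9/50)·(16/5)²/2 - (6/25)·(16/5))/100000 = 3/1953125 rad
Load 2 — triangular load w₀=11 kN/m (0→w₀ over full span):
  θ_2 = -w₀(2x(L-x)(L-2x)(x+2L)+x²(L-x)²)/(120LEI) = -11·(2·(16/5)·(16-(16/5))·(16-2·(16/5))·((16/5)+2·16)+(16/5)²·(16-(16/5))²)/(120·16·100000) = -9856/5859375 rad
Load 3 — applied couple M₀=15 kN·m at a=4 m (b=L-a=12):
  θ_3 = (R_Ax²/2 - M_Ax)/EI  [x≤a] with R_A=135/128, M_A=-45/16 = ((135/128)·(16/5)²/2 - (-45/16)·(16/5))/100000 = 9/62500 rad
Load 4 — point force P=16 kN at a=48/5 m (b=L-a=32/5):
  θ_4 = -Pb²x(2aL-(3a+b)x)/(2L³EI)  [x≤a] = -16·(32/5)²·(16/5)·(2·(48/5)·16-(3·(48/5)+(32/5))·(16/5))/(2·16³·100000) = -4864/9765625 rad
Superposition: θ = Σ θ_i = -238433/117187500 rad ≈ -0.002035 rad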